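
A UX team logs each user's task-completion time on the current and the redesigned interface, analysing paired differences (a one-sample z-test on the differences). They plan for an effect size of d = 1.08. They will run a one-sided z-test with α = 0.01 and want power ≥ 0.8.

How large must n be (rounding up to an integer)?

n = 9

For power 0.8 need Φ(δ − z_{0.01}) = 0.8, so δ = z_{0.01} + z_{0.20} = 2.326 + 0.842 = 3.168.
δ = d·√n ⇒ n = (δ/d)² = (3.168 / 1.08)² = 8.60.
Rounding up, n = 9.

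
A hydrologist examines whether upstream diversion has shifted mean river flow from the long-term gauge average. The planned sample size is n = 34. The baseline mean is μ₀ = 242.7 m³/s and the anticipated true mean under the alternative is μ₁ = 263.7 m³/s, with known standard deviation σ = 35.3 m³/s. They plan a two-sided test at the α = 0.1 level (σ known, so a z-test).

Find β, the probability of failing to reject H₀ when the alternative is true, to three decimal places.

Standardized effect: d = |μ₁ − μ₀| / σ = |263.7 − 242.7| / 35.3 = 0.5949
Noncentrality parameter: δ = d·√n = 0.5949 × √34 = 3.4688
Critical value for a two-sided test at α = 0.1: z_{α/2} = 1.645.
Power = Φ(δ − 1.645) + Φ(−δ − 1.645) = Φ(1.824) + Φ(-5.114) = 0.9659 + 0.0000 = 0.9659.
Type II error: β = 1 − power = 1 − 0.9659 = 0.0341.

β ≈ 0.034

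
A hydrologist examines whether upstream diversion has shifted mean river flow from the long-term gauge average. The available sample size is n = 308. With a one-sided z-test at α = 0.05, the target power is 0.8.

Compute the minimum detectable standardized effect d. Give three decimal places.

d ≈ 0.142

Need Φ(δ − 1.645) = 0.8, so δ = 1.645 + 0.842 = 2.486.
δ = d·√n ⇒ d = δ/√n = 2.486/√308 = 0.1417.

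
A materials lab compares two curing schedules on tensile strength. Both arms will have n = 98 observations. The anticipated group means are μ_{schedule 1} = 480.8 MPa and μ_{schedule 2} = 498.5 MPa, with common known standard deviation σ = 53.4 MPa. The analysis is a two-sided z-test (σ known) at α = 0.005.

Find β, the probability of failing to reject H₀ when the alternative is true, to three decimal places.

Standardized effect: d = |μ_{schedule 1} − μ_{schedule 2}| / σ = |480.8 − 498.5| / 53.4 = 0.3315
Noncentrality parameter: δ = d·√(n/2) = 0.3315 × √(98/2) = 2.3202
Two-sided α = 0.005 → critical value z_{0.0025} = 2.807.
Power = Φ(δ − 2.807) + Φ(−δ − 2.807) = Φ(-0.487) + Φ(-5.127) = 0.3132 + 0.0000 = 0.3132.
Type II error: β = 1 − power = 1 − 0.3132 = 0.6868.

β ≈ 0.687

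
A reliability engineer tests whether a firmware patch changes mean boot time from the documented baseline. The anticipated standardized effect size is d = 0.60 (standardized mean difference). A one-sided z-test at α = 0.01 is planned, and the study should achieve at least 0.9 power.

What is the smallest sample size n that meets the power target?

n = 37

Set Φ(δ − 2.326) = 0.9; then δ − 2.326 = Φ⁻¹(0.9) = 1.282, giving δ = 3.608.
δ = d·√n ⇒ n = (δ/d)² = (3.608 / 0.60)² = 36.16.
Round up to the next whole unit.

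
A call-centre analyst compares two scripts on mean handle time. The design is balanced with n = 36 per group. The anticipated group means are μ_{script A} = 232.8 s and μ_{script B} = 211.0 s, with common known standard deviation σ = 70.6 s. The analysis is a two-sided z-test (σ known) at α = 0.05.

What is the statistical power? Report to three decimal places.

Standardized effect: d = |μ_{script A} − μ_{script B}| / σ = |232.8 − 211.0| / 70.6 = 0.3088
Noncentrality parameter: δ = d·√(n/2) = 0.3088 × √(36/2) = 1.3101
Two-sided α = 0.05 → critical value z_{0.025} = 1.960.
Power = Φ(δ − 1.960) + Φ(−δ − 1.960) = Φ(-0.650) + Φ(-3.270) = 0.2579 + 0.0005 = 0.2584.

Power ≈ 0.258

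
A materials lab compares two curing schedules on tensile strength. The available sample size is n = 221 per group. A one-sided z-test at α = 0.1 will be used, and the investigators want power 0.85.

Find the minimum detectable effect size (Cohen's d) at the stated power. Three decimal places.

d ≈ 0.221

Required noncentrality: δ = z_{0.1} + z_{0.15} = 1.282 + 1.036 = 2.318.
δ = d·√(n/2) ⇒ d = δ/√(n/2) = 2.318/√(221/2) = 0.2205.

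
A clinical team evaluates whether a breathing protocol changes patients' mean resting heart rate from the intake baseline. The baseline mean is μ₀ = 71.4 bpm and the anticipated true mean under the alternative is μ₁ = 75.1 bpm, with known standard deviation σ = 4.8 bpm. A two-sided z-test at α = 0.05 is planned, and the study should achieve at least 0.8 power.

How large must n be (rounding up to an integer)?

n = 14

Standardized effect: d = |μ₁ − μ₀| / σ = |75.1 − 71.4| / 4.8 = 0.7708
Set Φ(δ − 1.960) = 0.8; then δ − 1.960 = Φ⁻¹(0.8) = 0.842, giving δ = 2.802.
(For δ > 0 the lower-tail rejection region contributes negligibly to power, so the one-term inversion is standard.)
δ = d·√n ⇒ n = (δ/d)² = (2.802 / 0.7708)² = 13.21.
Round up to the next whole unit.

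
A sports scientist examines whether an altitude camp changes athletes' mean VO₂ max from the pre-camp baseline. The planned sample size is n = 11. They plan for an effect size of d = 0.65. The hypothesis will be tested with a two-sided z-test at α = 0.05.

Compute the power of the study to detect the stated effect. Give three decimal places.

Noncentrality parameter: λ = d·√n = 0.65 × √11 = 2.1558
Critical value for a two-sided test at α = 0.05: z_{α/2} = 1.960.
Power = Φ(λ − 1.960) + Φ(−λ − 1.960) = Φ(0.196) + Φ(-4.116) = 0.5776 + 0.0000 = 0.5777.

Power ≈ 0.578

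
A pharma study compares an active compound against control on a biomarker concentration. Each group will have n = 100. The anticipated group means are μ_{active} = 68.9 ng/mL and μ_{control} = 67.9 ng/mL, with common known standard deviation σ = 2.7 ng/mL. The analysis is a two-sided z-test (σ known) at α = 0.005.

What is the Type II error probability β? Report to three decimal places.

β ≈ 0.575

Standardized effect: d = |μ_{active} − μ_{control}| / σ = |68.9 − 67.9| / 2.7 = 0.3704
Noncentrality parameter: λ = d·√(n/2) = 0.3704 × √(100/2) = 2.6189
Critical value for a two-sided test at α = 0.005: z_{α/2} = 2.807.
Power = Φ(λ − 2.807) + Φ(−λ − 2.807) = Φ(-0.188) + Φ(-5.426) = 0.4254 + 0.0000 = 0.4254.
Type II error: β = 1 − power = 1 − 0.4254 = 0.5746.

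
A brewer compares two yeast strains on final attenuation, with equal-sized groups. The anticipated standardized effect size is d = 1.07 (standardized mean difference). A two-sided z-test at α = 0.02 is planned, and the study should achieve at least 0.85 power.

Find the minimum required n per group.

n = 20 per group

For power 0.85 need Φ(δ − z_{0.01}) = 0.85, so δ = z_{0.01} + z_{0.15} = 2.326 + 1.036 = 3.363.
(The Φ(−δ − z_{α/2}) term is vanishingly small for δ > 0 and is dropped in the standard sample-size formula.)
δ = d·√(n/2) ⇒ n = 2(δ/d)² = 2 × (3.363 / 1.07)² = 19.75.
Round up to the next whole unit.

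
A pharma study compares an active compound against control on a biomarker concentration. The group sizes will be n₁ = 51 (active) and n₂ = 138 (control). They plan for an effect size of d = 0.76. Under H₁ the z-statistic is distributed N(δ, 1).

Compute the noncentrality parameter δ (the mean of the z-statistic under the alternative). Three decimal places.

δ ≈ 4.638

δ = d / √(1/n₁ + 1/n₂) = 0.76 / √(1/51 + 1/138) = 4.6377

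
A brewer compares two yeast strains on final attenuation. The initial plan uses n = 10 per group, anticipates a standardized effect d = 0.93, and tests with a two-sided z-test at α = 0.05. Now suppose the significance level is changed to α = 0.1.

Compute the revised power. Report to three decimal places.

Power ≈ 0.668

δ = d·√(n/2) = 0.93 × √(10/2) = 2.0795 (unchanged). New critical value: z_{0.05} = 1.645.
Revised power = Φ(δ − 1.645) + Φ(−δ − 1.645) = Φ(0.435) + Φ(-3.724) = 0.6681 + 0.0001 = 0.6682.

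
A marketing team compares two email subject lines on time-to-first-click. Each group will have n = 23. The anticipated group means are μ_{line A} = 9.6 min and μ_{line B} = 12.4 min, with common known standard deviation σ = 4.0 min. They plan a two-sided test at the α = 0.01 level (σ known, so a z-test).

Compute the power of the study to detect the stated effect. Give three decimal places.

Standardized effect: d = |μ_{line A} − μ_{line B}| / σ = |9.6 − 12.4| / 4.0 = 0.7000
Noncentrality parameter: δ = d·√(n/2) = 0.7000 × √(23/2) = 2.3738
Critical value for a two-sided test at α = 0.01: z_{α/2} = 2.576.
Power = Φ(δ − 2.576) + Φ(−δ − 2.576) = Φ(-0.202) + Φ(-4.950) = 0.4200 + 0.0000 = 0.4200.

Power ≈ 0.420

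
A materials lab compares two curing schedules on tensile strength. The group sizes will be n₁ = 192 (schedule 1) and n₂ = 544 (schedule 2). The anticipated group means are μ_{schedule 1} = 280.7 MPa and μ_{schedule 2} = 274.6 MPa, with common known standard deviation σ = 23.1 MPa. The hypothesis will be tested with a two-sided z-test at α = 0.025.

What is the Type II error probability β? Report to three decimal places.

β ≈ 0.183

Standardized effect: d = |μ_{schedule 1} − μ_{schedule 2}| / σ = |280.7 − 274.6| / 23.1 = 0.2641
Noncentrality parameter: δ = d / √(1/n₁ + 1/n₂) = 0.2641 / √(1/192 + 1/544) = 3.1458
Two-sided α = 0.025 → critical value z_{0.0125} = 2.241.
Power = Φ(δ − 2.241) + Φ(−δ − 2.241) = Φ(0.904) + Φ(-5.387) = 0.8171 + 0.0000 = 0.8171.
Type II error: β = 1 − power = 1 − 0.8171 = 0.1829.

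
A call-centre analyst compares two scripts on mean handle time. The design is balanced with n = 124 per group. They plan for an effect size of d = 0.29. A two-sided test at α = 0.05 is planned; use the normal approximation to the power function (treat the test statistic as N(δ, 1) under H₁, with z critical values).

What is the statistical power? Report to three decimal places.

Power ≈ 0.627

Noncentrality parameter: δ = d·√(n/2) = 0.29 × √(124/2) = 2.2835
Two-sided α = 0.05 → critical value z_{0.025} = 1.960.
Power = Φ(δ − 1.960) + Φ(−δ − 1.960) = Φ(0.323) + Φ(-4.243) = 0.6268 + 0.0000 = 0.6269.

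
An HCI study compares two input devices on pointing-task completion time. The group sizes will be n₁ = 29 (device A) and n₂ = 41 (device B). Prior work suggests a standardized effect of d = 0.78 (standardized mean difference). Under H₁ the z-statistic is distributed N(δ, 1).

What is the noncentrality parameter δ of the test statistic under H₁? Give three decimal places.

The noncentrality parameter scales effect size by the design's sample-size factor: δ = d / √(1/n₁ + 1/n₂) = 0.78 / √(1/29 + 1/41) = 3.2147

δ ≈ 3.215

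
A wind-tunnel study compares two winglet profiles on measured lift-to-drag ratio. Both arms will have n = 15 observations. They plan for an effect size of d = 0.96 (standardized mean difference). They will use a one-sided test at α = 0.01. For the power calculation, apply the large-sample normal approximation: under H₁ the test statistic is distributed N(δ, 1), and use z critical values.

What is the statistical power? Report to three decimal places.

Power ≈ 0.619

Noncentrality parameter: λ = d·√(n/2) = 0.96 × √(15/2) = 2.6291
Critical value for a one-sided test at α = 0.01: z_α = 2.326.
Power = P(Z > 2.326 − λ) = Φ(0.303) = 0.6189.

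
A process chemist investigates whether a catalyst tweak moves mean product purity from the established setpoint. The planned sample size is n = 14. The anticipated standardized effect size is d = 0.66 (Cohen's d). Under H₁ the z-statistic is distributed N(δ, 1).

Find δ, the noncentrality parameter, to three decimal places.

δ ≈ 2.469

δ = d·√n = 0.66 × √14 = 2.4695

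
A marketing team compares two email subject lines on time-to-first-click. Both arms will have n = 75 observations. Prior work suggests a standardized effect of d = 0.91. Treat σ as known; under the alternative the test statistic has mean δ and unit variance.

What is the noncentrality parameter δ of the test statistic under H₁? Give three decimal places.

δ ≈ 5.573

The noncentrality parameter scales effect size by the design's sample-size factor: δ = d·√(n/2) = 0.91 × √(75/2) = 5.5726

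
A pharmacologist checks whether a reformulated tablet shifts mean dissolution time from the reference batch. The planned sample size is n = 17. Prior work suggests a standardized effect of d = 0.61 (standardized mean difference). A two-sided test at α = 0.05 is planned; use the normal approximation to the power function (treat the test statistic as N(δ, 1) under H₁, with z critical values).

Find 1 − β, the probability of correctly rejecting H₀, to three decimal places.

Power ≈ 0.711

Noncentrality parameter: δ = d·√n = 0.61 × √17 = 2.5151
Critical value for a two-sided test at α = 0.05: z_{α/2} = 1.960.
Power = Φ(δ − 1.960) + Φ(−δ − 1.960) = Φ(0.555) + Φ(-4.475) = 0.7106 + 0.0000 = 0.7106.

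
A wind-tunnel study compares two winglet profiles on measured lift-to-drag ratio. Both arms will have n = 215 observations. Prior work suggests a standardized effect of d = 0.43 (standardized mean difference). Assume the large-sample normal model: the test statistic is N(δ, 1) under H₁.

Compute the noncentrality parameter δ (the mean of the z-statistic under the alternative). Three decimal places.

δ ≈ 4.458

δ = d·√(n/2) = 0.43 × √(215/2) = 4.4583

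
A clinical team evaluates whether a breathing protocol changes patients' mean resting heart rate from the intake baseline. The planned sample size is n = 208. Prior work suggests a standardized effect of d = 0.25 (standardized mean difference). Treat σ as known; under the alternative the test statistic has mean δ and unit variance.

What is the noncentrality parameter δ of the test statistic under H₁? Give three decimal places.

The noncentrality parameter scales effect size by the design's sample-size factor: δ = d·√n = 0.25 × √208 = 3.6056

δ ≈ 3.606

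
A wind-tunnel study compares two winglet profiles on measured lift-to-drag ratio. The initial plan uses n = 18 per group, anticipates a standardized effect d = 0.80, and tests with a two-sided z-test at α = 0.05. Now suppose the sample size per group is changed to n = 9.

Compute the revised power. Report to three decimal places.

With n = 9 per group: δ = d·√(n/2) = 0.80 × √(9/2) = 1.6971. Critical value z_{0.025} = 1.960.
Revised power = Φ(δ − 1.960) + Φ(−δ − 1.960) = Φ(-0.263) + Φ(-3.657) = 0.3963 + 0.0001 = 0.3964.

Power ≈ 0.396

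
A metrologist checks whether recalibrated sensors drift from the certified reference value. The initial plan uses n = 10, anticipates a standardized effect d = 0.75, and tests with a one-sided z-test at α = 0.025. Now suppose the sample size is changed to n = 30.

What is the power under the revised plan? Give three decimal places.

With n = 30: δ = d·√n = 0.75 × √30 = 4.1079. Critical value z_{0.025} = 1.960.
Revised power = Φ(δ − 1.960) = Φ(2.148) = 0.9841.

Power ≈ 0.984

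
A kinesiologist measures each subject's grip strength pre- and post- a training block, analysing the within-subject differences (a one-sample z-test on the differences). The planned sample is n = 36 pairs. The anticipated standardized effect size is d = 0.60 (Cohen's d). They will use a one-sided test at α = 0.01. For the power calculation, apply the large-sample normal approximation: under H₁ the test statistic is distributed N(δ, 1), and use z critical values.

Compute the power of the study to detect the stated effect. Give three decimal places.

Noncentrality parameter: δ = d·√n = 0.60 × √36 = 3.6000
Critical value for a one-sided test at α = 0.01: z_α = 2.326.
Power = Φ(δ − 2.326) = Φ(1.274) = 0.8986.

Power ≈ 0.899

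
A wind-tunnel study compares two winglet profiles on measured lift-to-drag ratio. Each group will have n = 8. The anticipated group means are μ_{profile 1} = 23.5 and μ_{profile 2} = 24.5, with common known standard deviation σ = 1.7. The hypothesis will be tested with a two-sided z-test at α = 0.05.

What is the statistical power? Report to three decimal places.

Power ≈ 0.218

Standardized effect: d = |μ_{profile 1} − μ_{profile 2}| / σ = |23.5 − 24.5| / 1.7 = 0.5882
Noncentrality parameter: λ = d·√(n/2) = 0.5882 × √(8/2) = 1.1765
Two-sided α = 0.05 → critical value z_{0.025} = 1.960.
Power = Φ(λ − 1.960) + Φ(−λ − 1.960) = Φ(-0.783) + Φ(-3.136) = 0.2167 + 0.0009 = 0.2175.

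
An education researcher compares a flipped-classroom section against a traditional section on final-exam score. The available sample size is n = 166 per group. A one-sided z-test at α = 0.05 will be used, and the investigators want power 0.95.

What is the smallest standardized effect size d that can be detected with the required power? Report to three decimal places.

Need Φ(δ − 1.645) = 0.95, so δ = 1.645 + 1.645 = 3.290.
δ = d·√(n/2) ⇒ d = δ/√(n/2) = 3.290/√(166/2) = 0.3611.

d ≈ 0.361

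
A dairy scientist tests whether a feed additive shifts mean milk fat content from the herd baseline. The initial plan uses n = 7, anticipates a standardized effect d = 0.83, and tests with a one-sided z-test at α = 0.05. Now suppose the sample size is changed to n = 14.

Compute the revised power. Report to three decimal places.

Power ≈ 0.928

With n = 14: δ = d·√n = 0.83 × √14 = 3.1056. Critical value z_{0.05} = 1.645.
Revised power = Φ(δ − 1.645) = Φ(1.461) = 0.9280.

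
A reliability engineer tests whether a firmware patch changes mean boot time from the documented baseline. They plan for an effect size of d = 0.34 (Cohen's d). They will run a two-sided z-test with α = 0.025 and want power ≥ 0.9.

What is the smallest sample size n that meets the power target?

For power 0.9 need Φ(δ − z_{0.0125}) = 0.9, so δ = z_{0.0125} + z_{0.10} = 2.241 + 1.282 = 3.523.
(Ignoring the negligible lower-tail rejection probability gives the usual closed-form inversion.)
δ = d·√n ⇒ n = (δ/d)² = (3.523 / 0.34)² = 107.36.
Round up to the next whole unit.

n = 108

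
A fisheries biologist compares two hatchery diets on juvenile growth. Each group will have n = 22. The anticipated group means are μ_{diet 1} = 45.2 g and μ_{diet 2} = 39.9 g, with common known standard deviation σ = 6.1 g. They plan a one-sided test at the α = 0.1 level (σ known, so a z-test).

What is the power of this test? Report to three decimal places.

Standardized effect: d = |μ_{diet 1} − μ_{diet 2}| / σ = |45.2 − 39.9| / 6.1 = 0.8689
Noncentrality parameter: δ = d·√(n/2) = 0.8689 × √(22/2) = 2.8817
Critical value for a one-sided test at α = 0.1: z_α = 1.282.
Power = Φ(δ − 1.282) = Φ(1.600) = 0.9452.

Power ≈ 0.945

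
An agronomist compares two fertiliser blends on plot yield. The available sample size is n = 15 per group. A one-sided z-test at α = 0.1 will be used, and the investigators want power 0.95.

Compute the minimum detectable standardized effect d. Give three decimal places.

d ≈ 1.069

Required noncentrality: δ = z_{0.1} + z_{0.05} = 1.282 + 1.645 = 2.926.
δ = d·√(n/2) ⇒ d = δ/√(n/2) = 2.926/√(15/2) = 1.0686.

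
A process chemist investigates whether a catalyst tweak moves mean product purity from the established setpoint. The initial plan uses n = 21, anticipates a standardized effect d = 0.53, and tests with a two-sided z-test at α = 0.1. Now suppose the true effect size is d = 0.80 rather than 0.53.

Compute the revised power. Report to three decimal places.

With d = 0.80: δ = d·√n = 0.80 × √21 = 3.6661. Critical value z_{0.05} = 1.645.
Revised power = Φ(δ − 1.645) + Φ(−δ − 1.645) = Φ(2.021) + Φ(-5.311) = 0.9784 + 0.0000 = 0.9784.

Power ≈ 0.978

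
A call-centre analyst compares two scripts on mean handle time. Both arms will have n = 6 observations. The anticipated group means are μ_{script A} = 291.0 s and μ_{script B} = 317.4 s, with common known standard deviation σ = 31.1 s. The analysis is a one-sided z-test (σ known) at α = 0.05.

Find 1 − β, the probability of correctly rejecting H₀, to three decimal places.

Power ≈ 0.431

Standardized effect: d = |μ_{script A} − μ_{script B}| / σ = |291.0 − 317.4| / 31.1 = 0.8489
Noncentrality parameter: δ = d·√(n/2) = 0.8489 × √(6/2) = 1.4703
One-sided α = 0.05 → critical value z_{0.05} = 1.645.
Power = P(Z > 1.645 − δ) = Φ(-0.175) = 0.4307.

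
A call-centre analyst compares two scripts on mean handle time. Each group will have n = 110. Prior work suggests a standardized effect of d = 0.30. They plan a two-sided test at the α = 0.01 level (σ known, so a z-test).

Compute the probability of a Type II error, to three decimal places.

β ≈ 0.637

Noncentrality parameter: δ = d·√(n/2) = 0.30 × √(110/2) = 2.2249
Critical value for a two-sided test at α = 0.01: z_{α/2} = 2.576.
Power = Φ(δ − 2.576) + Φ(−δ − 2.576) = Φ(-0.351) + Φ(-4.801) = 0.3628 + 0.0000 = 0.3628.
Type II error: β = 1 − power = 1 − 0.3628 = 0.6372.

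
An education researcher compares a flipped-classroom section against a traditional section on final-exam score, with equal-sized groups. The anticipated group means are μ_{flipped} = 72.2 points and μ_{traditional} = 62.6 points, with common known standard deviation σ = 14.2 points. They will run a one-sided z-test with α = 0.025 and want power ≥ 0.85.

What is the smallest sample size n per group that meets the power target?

n = 40 per group

Standardized effect: d = |μ_{flipped} − μ_{traditional}| / σ = |72.2 − 62.6| / 14.2 = 0.6761
Set Φ(δ − 1.960) = 0.85; then δ − 1.960 = Φ⁻¹(0.85) = 1.036, giving δ = 2.996.
δ = d·√(n/2) ⇒ n = 2(δ/d)² = 2 × (2.996 / 0.6761)² = 39.29.
Round up to the next whole unit.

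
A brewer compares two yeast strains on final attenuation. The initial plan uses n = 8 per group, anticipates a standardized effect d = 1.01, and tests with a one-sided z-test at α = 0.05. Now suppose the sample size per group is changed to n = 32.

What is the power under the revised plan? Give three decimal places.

With n = 32 per group: δ = d·√(n/2) = 1.01 × √(32/2) = 4.0400. Critical value z_{0.05} = 1.645.
Revised power = P(Z > 1.645 − δ) = Φ(2.395) = 0.9917.

Power ≈ 0.992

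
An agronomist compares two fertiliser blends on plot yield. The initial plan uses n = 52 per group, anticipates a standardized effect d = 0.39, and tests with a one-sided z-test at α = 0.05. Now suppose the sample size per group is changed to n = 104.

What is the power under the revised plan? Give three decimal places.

Power ≈ 0.878

With n = 104 per group: δ = d·√(n/2) = 0.39 × √(104/2) = 2.8123. Critical value z_{0.05} = 1.645.
Revised power = Φ(δ − 1.645) = Φ(1.167) = 0.8785.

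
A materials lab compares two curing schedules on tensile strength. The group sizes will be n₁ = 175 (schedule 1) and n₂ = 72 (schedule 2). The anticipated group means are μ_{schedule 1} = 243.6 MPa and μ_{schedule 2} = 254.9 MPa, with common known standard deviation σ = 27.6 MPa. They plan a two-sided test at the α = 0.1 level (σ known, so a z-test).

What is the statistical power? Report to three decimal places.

Standardized effect: d = |μ_{schedule 1} − μ_{schedule 2}| / σ = |243.6 − 254.9| / 27.6 = 0.4094
Noncentrality parameter: δ = d / √(1/n₁ + 1/n₂) = 0.4094 / √(1/175 + 1/72) = 2.9242
Two-sided α = 0.1 → critical value z_{0.05} = 1.645.
Power = Φ(δ − 1.645) + Φ(−δ − 1.645) = Φ(1.279) + Φ(-4.569) = 0.8996 + 0.0000 = 0.8996.

Power ≈ 0.900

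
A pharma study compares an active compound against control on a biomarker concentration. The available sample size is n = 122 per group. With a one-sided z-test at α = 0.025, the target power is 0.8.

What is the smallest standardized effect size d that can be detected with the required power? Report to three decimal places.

Need Φ(δ − 1.960) = 0.8, so δ = 1.960 + 0.842 = 2.802.
δ = d·√(n/2) ⇒ d = δ/√(n/2) = 2.802/√(122/2) = 0.3587.

d ≈ 0.359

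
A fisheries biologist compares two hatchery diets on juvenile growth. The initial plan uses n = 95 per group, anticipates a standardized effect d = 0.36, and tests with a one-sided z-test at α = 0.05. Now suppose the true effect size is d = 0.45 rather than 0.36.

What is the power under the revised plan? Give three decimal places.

Power ≈ 0.927

With d = 0.45: δ = d·√(n/2) = 0.45 × √(95/2) = 3.1014. Critical value z_{0.05} = 1.645.
Revised power = P(Z > 1.645 − δ) = Φ(1.457) = 0.9274.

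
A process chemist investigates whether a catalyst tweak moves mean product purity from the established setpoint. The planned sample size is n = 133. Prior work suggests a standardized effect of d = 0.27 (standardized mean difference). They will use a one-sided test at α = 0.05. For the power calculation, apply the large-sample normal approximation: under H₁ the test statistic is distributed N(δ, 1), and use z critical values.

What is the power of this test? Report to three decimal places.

Power ≈ 0.929

Noncentrality parameter: δ = d·√n = 0.27 × √133 = 3.1138
Critical value for a one-sided test at α = 0.05: z_α = 1.645.
Power = P(Z > 1.645 − δ) = Φ(1.469) = 0.9291.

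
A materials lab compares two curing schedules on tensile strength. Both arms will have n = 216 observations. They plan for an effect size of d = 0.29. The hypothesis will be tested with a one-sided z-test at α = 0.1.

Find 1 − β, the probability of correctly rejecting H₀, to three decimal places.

Noncentrality parameter: δ = d·√(n/2) = 0.29 × √(216/2) = 3.0138
Critical value for a one-sided test at α = 0.1: z_α = 1.282.
Power = Φ(δ − 1.282) = Φ(1.732) = 0.9584.

Power ≈ 0.958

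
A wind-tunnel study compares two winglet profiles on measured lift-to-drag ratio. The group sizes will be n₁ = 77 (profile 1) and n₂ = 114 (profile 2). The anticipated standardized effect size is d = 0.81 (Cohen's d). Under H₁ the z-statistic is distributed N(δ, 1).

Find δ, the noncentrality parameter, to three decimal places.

δ ≈ 5.491

The noncentrality parameter scales effect size by the design's sample-size factor: δ = d / √(1/n₁ + 1/n₂) = 0.81 / √(1/77 + 1/114) = 5.4912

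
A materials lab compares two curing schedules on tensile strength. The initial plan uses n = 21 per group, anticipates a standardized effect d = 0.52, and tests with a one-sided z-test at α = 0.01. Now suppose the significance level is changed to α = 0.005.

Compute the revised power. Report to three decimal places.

Power ≈ 0.187

δ = d·√(n/2) = 0.52 × √(21/2) = 1.6850 (unchanged). New critical value: z_{0.005} = 2.576.
Revised power = Φ(δ − 2.576) = Φ(-0.891) = 0.1865.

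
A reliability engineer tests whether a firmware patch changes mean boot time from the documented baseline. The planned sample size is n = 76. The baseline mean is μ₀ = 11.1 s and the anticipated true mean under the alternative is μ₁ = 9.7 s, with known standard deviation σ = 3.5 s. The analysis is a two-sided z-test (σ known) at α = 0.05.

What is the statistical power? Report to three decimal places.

Standardized effect: d = |μ₁ − μ₀| / σ = |9.7 − 11.1| / 3.5 = 0.4000
Noncentrality parameter: δ = d·√n = 0.4000 × √76 = 3.4871
Critical value for a two-sided test at α = 0.05: z_{α/2} = 1.960.
Power = Φ(δ − 1.960) + Φ(−δ − 1.960) = Φ(1.527) + Φ(-5.447) = 0.9366 + 0.0000 = 0.9366.

Power ≈ 0.937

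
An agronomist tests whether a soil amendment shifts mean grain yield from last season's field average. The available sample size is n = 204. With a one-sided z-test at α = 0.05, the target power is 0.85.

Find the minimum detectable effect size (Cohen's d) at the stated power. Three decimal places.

Required noncentrality: δ = z_{0.05} + z_{0.15} = 1.645 + 1.036 = 2.681.
δ = d·√n ⇒ d = δ/√n = 2.681/√204 = 0.1877.

d ≈ 0.188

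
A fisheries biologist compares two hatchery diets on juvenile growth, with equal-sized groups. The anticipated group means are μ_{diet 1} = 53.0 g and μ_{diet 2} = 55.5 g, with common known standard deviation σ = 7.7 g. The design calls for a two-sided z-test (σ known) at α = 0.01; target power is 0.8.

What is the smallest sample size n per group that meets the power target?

Standardized effect: d = |μ_{diet 1} − μ_{diet 2}| / σ = |53.0 − 55.5| / 7.7 = 0.3247
For power 0.8 need Φ(δ − z_{0.005}) = 0.8, so δ = z_{0.005} + z_{0.20} = 2.576 + 0.842 = 3.417.
(The Φ(−δ − z_{α/2}) term is vanishingly small for δ > 0 and is dropped in the standard sample-size formula.)
δ = d·√(n/2) ⇒ n = 2(δ/d)² = 2 × (3.417 / 0.3247)² = 221.58.
Round up to the next whole unit.

n = 222 per group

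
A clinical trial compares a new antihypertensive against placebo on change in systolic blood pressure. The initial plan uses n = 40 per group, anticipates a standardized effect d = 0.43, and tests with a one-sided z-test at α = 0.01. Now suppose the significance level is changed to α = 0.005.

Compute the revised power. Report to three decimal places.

δ = d·√(n/2) = 0.43 × √(40/2) = 1.9230 (unchanged). New critical value: z_{0.005} = 2.576.
Revised power = P(Z > 2.576 − δ) = Φ(-0.653) = 0.2569.

Power ≈ 0.257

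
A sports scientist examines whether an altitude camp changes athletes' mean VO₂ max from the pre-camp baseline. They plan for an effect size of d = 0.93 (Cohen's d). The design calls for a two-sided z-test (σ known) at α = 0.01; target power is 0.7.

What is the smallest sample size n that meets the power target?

n = 12

Set Φ(δ − 2.576) = 0.7; then δ − 2.576 = Φ⁻¹(0.7) = 0.524, giving δ = 3.100.
(For δ > 0 the lower-tail rejection region contributes negligibly to power, so the one-term inversion is standard.)
δ = d·√n ⇒ n = (δ/d)² = (3.100 / 0.93)² = 11.11.
Round up to the next whole unit.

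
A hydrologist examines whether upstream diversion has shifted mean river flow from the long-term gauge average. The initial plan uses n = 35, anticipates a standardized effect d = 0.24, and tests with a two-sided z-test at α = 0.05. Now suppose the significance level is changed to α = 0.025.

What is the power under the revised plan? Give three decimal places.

Power ≈ 0.206

δ = d·√n = 0.24 × √35 = 1.4199 (unchanged). New critical value: z_{0.0125} = 2.241.
Revised power = Φ(δ − 2.241) + Φ(−δ − 2.241) = Φ(-0.822) + Φ(-3.661) = 0.2057 + 0.0001 = 0.2058.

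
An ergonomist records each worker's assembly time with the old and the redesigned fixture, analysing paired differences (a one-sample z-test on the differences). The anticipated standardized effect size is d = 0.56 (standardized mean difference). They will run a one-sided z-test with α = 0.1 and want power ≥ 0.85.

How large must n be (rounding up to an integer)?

n = 18

For power 0.85 need Φ(δ − z_{0.1}) = 0.85, so δ = z_{0.1} + z_{0.15} = 1.282 + 1.036 = 2.318.
δ = d·√n ⇒ n = (δ/d)² = (2.318 / 0.56)² = 17.13.
Round up to the next whole unit.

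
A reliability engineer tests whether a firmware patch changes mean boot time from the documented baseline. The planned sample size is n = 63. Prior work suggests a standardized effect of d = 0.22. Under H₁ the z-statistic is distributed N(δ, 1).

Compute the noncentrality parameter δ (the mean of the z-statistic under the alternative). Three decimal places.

δ ≈ 1.746

δ = d·√n = 0.22 × √63 = 1.7462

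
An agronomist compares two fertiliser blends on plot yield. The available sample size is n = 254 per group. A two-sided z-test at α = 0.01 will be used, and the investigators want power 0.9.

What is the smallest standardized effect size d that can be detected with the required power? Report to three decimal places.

Required noncentrality: δ = z_{0.005} + z_{0.10} = 2.576 + 1.282 = 3.857.
(The second rejection-region term Φ(−δ − z_{α/2}) is negligible and dropped.)
δ = d·√(n/2) ⇒ d = δ/√(n/2) = 3.857/√(254/2) = 0.3423.

d ≈ 0.342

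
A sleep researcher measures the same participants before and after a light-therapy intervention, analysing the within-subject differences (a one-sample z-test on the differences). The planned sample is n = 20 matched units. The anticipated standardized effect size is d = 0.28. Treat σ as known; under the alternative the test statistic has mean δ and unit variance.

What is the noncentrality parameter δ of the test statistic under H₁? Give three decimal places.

The noncentrality parameter scales effect size by the design's sample-size factor: δ = d·√n = 0.28 × √20 = 1.2522

δ ≈ 1.252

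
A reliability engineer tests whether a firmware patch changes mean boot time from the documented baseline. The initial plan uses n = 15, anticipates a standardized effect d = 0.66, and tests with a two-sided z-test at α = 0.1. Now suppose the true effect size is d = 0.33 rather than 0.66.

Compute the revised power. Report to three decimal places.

Power ≈ 0.359

With d = 0.33: δ = d·√n = 0.33 × √15 = 1.2781. Critical value z_{0.05} = 1.645.
Revised power = Φ(δ − 1.645) + Φ(−δ − 1.645) = Φ(-0.367) + Φ(-2.923) = 0.3569 + 0.0017 = 0.3586.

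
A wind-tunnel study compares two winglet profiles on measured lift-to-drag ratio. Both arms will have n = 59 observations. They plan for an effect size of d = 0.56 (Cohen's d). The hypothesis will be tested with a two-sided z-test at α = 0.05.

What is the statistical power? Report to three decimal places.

Noncentrality parameter: δ = d·√(n/2) = 0.56 × √(59/2) = 3.0416
Critical value for a two-sided test at α = 0.05: z_{α/2} = 1.960.
Power = Φ(δ − 1.960) + Φ(−δ − 1.960) = Φ(1.082) + Φ(-5.002) = 0.8603 + 0.0000 = 0.8603.

Power ≈ 0.860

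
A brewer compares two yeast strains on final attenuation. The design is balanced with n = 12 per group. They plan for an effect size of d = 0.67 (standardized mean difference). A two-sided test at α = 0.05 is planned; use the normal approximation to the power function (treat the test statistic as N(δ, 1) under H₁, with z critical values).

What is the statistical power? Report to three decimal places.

Power ≈ 0.375

Noncentrality parameter: δ = d·√(n/2) = 0.67 × √(12/2) = 1.6412
Two-sided α = 0.05 → critical value z_{0.025} = 1.960.
Power = Φ(δ − 1.960) + Φ(−δ − 1.960) = Φ(-0.319) + Φ(-3.601) = 0.3749 + 0.0002 = 0.3751.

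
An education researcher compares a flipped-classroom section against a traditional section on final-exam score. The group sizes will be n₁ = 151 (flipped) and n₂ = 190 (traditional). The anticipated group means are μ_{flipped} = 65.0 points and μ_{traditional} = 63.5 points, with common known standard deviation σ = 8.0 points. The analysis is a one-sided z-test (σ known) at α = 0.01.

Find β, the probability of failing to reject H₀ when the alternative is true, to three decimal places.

Standardized effect: d = |μ_{flipped} − μ_{traditional}| / σ = |65.0 − 63.5| / 8.0 = 0.1875
Noncentrality parameter: δ = d / √(1/n₁ + 1/n₂) = 0.1875 / √(1/151 + 1/190) = 1.7198
Critical value for a one-sided test at α = 0.01: z_α = 2.326.
Power = Φ(δ − 2.326) = Φ(-0.607) = 0.2721.
Type II error: β = 1 − power = 1 − 0.2721 = 0.7279.

β ≈ 0.728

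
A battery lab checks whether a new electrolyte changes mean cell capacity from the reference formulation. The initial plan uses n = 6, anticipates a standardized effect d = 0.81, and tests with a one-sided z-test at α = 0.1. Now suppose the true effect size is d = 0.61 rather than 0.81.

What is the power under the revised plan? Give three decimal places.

With d = 0.61: δ = d·√n = 0.61 × √6 = 1.4942. Critical value z_{0.1} = 1.282.
Revised power = P(Z > 1.282 − δ) = Φ(0.213) = 0.5842.

Power ≈ 0.584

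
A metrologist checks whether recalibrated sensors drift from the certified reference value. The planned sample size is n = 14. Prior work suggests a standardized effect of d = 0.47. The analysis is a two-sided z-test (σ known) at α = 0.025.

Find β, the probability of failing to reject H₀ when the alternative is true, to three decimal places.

Noncentrality parameter: δ = d·√n = 0.47 × √14 = 1.7586
Critical value for a two-sided test at α = 0.025: z_{α/2} = 2.241.
Power = Φ(δ − 2.241) + Φ(−δ − 2.241) = Φ(-0.483) + Φ(-4.000) = 0.3146 + 0.0000 = 0.3146.
Type II error: β = 1 − power = 1 − 0.3146 = 0.6854.

β ≈ 0.685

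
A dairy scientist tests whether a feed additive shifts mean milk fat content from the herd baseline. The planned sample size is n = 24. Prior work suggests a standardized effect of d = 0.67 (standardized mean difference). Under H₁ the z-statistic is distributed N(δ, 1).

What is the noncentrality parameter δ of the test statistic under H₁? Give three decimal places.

δ ≈ 3.282

δ = d·√n = 0.67 × √24 = 3.2823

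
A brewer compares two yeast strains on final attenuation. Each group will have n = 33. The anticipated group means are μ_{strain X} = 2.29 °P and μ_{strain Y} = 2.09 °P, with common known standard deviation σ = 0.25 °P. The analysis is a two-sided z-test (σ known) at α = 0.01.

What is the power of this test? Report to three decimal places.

Standardized effect: d = |μ_{strain X} − μ_{strain Y}| / σ = |2.29 − 2.09| / 0.25 = 0.8000
Noncentrality parameter: δ = d·√(n/2) = 0.8000 × √(33/2) = 3.2496
Critical value for a two-sided test at α = 0.01: z_{α/2} = 2.576.
Power = Φ(δ − 2.576) + Φ(−δ − 2.576) = Φ(0.674) + Φ(-5.825) = 0.7498 + 0.0000 = 0.7498.

Power ≈ 0.750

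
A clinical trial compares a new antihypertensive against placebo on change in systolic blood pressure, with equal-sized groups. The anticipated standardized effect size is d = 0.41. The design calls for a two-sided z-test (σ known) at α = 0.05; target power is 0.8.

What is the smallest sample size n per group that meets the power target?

For power 0.8 need Φ(δ − z_{0.025}) = 0.8, so δ = z_{0.025} + z_{0.20} = 1.960 + 0.842 = 2.802.
(The Φ(−δ − z_{α/2}) term is vanishingly small for δ > 0 and is dropped in the standard sample-size formula.)
δ = d·√(n/2) ⇒ n = 2(δ/d)² = 2 × (2.802 / 0.41)² = 93.38.
Round up to the next whole unit.

n = 94 per group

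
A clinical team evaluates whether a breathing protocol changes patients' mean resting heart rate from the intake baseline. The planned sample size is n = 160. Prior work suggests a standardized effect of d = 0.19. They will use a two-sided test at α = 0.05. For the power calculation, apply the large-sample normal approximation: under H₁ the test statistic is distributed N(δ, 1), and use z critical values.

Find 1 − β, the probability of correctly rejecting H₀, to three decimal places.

Power ≈ 0.671

Noncentrality parameter: δ = d·√n = 0.19 × √160 = 2.4033
Critical value for a two-sided test at α = 0.05: z_{α/2} = 1.960.
Power = Φ(δ − 1.960) + Φ(−δ − 1.960) = Φ(0.443) + Φ(-4.363) = 0.6712 + 0.0000 = 0.6713.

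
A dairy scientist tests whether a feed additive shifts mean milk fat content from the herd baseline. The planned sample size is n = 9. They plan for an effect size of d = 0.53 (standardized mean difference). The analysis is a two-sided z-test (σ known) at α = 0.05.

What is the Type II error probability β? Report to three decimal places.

Noncentrality parameter: δ = d·√n = 0.53 × √9 = 1.5900
Critical value for a two-sided test at α = 0.05: z_{α/2} = 1.960.
Power = Φ(δ − 1.960) + Φ(−δ − 1.960) = Φ(-0.370) + Φ(-3.550) = 0.3557 + 0.0002 = 0.3559.
Type II error: β = 1 − power = 1 − 0.3559 = 0.6441.

β ≈ 0.644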